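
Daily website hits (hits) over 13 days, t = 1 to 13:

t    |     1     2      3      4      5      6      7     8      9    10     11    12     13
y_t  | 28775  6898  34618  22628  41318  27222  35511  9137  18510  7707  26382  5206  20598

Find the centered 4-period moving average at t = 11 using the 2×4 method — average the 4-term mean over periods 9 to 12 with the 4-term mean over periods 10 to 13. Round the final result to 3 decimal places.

Sum over 9–12: 18510 + 7707 + 26382 + 5206 = 57805
Sum over 10–13: 7707 + 26382 + 5206 + 20598 = 59893
CMA at t=11 = (57805 + 59893) / (2·4) = 117698 / 8 = 14712.250

14712.250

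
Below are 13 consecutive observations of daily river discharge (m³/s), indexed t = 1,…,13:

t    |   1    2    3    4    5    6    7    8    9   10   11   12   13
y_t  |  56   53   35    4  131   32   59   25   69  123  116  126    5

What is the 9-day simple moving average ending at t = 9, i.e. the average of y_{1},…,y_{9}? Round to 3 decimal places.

51.556

Sum of periods 1–9: 56 + 53 + 35 + 4 + 131 + 32 + 59 + 25 + 69 = 464
Divide by 9: 464 / 9 = 51.556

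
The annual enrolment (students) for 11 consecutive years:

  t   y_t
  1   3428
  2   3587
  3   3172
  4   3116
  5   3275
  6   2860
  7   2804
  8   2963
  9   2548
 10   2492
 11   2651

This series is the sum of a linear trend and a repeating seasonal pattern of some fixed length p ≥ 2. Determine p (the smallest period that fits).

3

First differences y_{t+1} − y_t: 159, -415, -56, 159, -415, -56, 159, -415, …
The difference pattern repeats every 3 terms and not for any smaller step, so p = 3.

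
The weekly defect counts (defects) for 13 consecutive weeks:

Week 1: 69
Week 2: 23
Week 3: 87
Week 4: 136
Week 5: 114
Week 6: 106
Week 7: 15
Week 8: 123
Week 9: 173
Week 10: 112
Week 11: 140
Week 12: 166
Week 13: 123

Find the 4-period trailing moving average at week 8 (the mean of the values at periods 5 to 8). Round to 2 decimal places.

Sum of periods 5–8: 114 + 106 + 15 + 123 = 358
Divide by 4: 358 / 4 = 89.50

89.50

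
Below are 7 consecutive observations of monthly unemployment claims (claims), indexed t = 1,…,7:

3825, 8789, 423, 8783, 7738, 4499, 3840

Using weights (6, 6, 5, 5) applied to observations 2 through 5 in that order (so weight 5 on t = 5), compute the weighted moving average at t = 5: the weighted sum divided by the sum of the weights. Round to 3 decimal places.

Weighted sum: 6·8789 + 6·423 + 5·8783 + 5·7738 = 52734 + 2538 + 43915 + 38690 = 137877
Weight total: 6 + 6 + 5 + 5 = 22
WMA = 137877 / 22 = 6267.136

6267.136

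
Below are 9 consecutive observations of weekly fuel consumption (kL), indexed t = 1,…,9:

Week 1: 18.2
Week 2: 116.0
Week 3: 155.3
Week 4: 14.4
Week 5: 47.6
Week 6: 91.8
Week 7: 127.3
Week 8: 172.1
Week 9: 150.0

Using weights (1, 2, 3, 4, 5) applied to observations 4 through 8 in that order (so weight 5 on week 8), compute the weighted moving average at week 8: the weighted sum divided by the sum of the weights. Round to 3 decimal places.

Weighted sum: 1·14.4 + 2·47.6 + 3·91.8 + 4·127.3 + 5·172.1 = 14.4 + 95.2 + 275.4 + 509.2 + 860.5 = 1754.7
Weight total: 1 + 2 + 3 + 4 + 5 = 15
WMA = 1754.7 / 15 = 116.980

116.980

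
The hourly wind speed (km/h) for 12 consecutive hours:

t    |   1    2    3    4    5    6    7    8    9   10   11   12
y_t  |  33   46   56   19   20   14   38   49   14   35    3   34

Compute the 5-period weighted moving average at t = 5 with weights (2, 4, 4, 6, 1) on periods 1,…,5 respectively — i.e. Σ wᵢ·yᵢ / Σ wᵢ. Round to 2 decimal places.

Weighted sum: 2·33 + 4·46 + 4·56 + 6·19 + 1·20 = 66 + 184 + 224 + 114 + 20 = 608
Weight total: 2 + 4 + 4 + 6 + 1 = 17
WMA = 608 / 17 = 35.76

35.76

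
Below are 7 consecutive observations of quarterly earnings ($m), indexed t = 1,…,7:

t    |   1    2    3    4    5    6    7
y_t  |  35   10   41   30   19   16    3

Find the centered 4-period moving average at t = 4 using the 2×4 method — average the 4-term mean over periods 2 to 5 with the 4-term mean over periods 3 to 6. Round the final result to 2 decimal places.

25.75

Sum over 2–5: 10 + 41 + 30 + 19 = 100
Sum over 3–6: 41 + 30 + 19 + 16 = 106
CMA at t=4 = (100 + 106) / (2·4) = 206 / 8 = 25.75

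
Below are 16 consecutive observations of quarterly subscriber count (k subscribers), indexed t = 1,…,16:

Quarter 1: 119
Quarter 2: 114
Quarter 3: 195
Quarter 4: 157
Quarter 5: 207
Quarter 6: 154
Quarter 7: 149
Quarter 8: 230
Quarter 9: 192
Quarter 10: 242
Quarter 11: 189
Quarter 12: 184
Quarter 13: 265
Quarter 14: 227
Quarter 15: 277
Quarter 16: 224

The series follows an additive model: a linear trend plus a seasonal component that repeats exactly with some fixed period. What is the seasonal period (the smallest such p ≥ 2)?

First differences y_{t+1} − y_t: -5, 81, -38, 50, -53, -5, 81, -38, 50, -53, -5, 81, …
The difference pattern repeats every 5 terms and not for any smaller step, so p = 5.

5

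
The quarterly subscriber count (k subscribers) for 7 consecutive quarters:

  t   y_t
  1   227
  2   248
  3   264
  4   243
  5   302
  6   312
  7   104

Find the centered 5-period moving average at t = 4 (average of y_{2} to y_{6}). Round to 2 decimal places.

273.80

Sum of periods 2–6: 248 + 264 + 243 + 302 + 312 = 1369
Divide by 5: 1369 / 5 = 273.80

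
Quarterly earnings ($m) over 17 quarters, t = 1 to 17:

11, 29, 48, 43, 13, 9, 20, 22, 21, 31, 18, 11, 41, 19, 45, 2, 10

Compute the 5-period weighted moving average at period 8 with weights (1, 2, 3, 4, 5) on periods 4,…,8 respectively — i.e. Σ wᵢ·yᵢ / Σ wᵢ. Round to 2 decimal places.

Weighted sum: 1·43 + 2·13 + 3·9 + 4·20 + 5·22 = 43 + 26 + 27 + 80 + 110 = 286
Weight total: 1 + 2 + 3 + 4 + 5 = 15
WMA = 286 / 15 = 19.07

19.07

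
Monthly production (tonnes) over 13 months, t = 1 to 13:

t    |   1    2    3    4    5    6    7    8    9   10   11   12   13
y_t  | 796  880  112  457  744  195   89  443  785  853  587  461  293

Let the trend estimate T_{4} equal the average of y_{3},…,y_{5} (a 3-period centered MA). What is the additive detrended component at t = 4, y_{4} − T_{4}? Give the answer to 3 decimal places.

Trend T_4 = (112 + 457 + 744) / 3 = 1313/3 = 437.66667
Detrended value: 457 − 437.66667 = 19.333

19.333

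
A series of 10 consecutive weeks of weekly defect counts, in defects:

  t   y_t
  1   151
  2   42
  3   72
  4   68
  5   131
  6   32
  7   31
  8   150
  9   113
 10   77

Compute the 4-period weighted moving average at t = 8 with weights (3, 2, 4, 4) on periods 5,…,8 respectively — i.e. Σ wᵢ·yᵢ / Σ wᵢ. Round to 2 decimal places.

90.85

Weighted sum: 3·131 + 2·32 + 4·31 + 4·150 = 393 + 64 + 124 + 600 = 1181
Weight total: 3 + 2 + 4 + 4 = 13
WMA = 1181 / 13 = 90.85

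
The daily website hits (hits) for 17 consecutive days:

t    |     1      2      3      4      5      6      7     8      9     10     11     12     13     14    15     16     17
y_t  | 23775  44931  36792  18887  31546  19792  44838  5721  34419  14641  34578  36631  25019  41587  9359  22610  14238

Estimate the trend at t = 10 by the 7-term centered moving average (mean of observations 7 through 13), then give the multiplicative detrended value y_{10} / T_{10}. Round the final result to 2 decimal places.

Trend T_10 = (44838 + 5721 + 34419 + 14641 + 34578 + 36631 + 25019) / 7 = 195847/7 = 27978.1429
Ratio to trend: 14641 / 27978.1429 = 0.52

0.52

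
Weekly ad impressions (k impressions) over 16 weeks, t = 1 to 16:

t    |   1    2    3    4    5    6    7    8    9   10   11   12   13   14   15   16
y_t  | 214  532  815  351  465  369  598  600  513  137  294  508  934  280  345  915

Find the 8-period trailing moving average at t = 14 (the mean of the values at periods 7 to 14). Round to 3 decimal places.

Sum of periods 7–14: 598 + 600 + 513 + 137 + 294 + 508 + 934 + 280 = 3864
Divide by 8: 3864 / 8 = 483.000

483.000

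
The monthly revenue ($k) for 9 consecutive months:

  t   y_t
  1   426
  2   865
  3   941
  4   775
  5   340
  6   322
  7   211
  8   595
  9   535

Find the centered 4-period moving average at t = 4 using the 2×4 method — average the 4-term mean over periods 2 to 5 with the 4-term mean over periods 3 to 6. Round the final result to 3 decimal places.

Sum over 2–5: 865 + 941 + 775 + 340 = 2921
Sum over 3–6: 941 + 775 + 340 + 322 = 2378
CMA at t=4 = (2921 + 2378) / (2·4) = 5299 / 8 = 662.375

662.375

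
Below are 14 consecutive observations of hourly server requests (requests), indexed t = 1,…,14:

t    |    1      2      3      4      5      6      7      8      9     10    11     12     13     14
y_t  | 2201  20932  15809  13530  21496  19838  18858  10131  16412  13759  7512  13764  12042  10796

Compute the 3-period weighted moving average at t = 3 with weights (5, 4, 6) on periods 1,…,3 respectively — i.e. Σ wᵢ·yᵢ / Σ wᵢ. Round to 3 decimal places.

12639.133

Weighted sum: 5·2201 + 4·20932 + 6·15809 = 11005 + 83728 + 94854 = 189587
Weight total: 5 + 4 + 6 = 15
WMA = 189587 / 15 = 12639.133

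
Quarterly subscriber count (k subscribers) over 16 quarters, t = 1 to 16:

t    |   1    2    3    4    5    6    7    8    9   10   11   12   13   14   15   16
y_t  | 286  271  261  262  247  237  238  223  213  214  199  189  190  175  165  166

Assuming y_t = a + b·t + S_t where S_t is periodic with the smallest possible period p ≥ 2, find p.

3

First differences y_{t+1} − y_t: -15, -10, 1, -15, -10, 1, -15, -10, …
The difference pattern repeats every 3 terms and not for any smaller step, so p = 3.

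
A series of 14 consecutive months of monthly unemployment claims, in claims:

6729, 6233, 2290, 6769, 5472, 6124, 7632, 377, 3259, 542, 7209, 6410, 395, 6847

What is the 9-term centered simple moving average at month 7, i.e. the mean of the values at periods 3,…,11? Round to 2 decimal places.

Sum of periods 3–11: 2290 + 6769 + 5472 + 6124 + 7632 + 377 + 3259 + 542 + 7209 = 39674
Divide by 9: 39674 / 9 = 4408.22

4408.22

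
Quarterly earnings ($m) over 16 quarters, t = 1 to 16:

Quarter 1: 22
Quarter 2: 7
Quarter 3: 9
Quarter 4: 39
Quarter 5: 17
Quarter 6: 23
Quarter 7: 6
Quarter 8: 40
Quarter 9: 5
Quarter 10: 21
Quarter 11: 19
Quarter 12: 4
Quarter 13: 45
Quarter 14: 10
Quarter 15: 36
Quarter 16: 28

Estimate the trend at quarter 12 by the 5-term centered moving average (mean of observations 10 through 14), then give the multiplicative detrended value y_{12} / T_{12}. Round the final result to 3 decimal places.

Trend T_12 = (21 + 19 + 4 + 45 + 10) / 5 = 99/5 = 19.80000
Ratio to trend: 4 / 19.80000 = 0.202

0.202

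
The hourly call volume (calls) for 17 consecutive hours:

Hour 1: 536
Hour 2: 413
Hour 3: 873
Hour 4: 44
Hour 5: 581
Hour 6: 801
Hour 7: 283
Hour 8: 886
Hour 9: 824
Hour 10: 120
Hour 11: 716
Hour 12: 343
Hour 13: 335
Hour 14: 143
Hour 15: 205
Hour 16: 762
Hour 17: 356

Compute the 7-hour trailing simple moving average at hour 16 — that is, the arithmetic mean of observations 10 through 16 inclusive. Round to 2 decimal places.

374.86

Sum of periods 10–16: 120 + 716 + 343 + 335 + 143 + 205 + 762 = 2624
Divide by 7: 2624 / 7 = 374.86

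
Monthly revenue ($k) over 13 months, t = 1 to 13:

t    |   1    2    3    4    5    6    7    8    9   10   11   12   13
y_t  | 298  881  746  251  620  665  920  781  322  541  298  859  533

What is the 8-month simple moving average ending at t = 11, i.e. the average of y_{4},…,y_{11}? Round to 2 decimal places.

549.75

Sum of periods 4–11: 251 + 620 + 665 + 920 + 781 + 322 + 541 + 298 = 4398
Divide by 8: 4398 / 8 = 549.75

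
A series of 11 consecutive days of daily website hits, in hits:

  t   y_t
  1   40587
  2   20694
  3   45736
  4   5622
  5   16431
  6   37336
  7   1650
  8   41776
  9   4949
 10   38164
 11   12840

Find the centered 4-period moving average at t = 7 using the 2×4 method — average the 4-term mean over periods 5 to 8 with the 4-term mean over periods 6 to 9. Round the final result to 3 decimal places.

Sum over 5–8: 16431 + 37336 + 1650 + 41776 = 97193
Sum over 6–9: 37336 + 1650 + 41776 + 4949 = 85711
CMA at t=7 = (97193 + 85711) / (2·4) = 182904 / 8 = 22863.000

22863.000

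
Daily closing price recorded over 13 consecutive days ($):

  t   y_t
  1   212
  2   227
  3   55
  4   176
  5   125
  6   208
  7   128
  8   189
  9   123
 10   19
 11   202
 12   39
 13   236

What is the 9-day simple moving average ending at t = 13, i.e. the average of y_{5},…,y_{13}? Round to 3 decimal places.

Sum of periods 5–13: 125 + 208 + 128 + 189 + 123 + 19 + 202 + 39 + 236 = 1269
Divide by 9: 1269 / 9 = 141.000

141.000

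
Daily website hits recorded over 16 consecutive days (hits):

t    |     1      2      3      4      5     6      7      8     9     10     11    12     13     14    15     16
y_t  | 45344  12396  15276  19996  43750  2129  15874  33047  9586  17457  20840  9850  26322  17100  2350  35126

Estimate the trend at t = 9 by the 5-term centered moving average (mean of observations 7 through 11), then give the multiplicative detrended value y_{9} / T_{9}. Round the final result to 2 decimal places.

0.50

Trend T_9 = (15874 + 33047 + 9586 + 17457 + 20840) / 5 = 96804/5 = 19360.8000
Ratio to trend: 9586 / 19360.8000 = 0.50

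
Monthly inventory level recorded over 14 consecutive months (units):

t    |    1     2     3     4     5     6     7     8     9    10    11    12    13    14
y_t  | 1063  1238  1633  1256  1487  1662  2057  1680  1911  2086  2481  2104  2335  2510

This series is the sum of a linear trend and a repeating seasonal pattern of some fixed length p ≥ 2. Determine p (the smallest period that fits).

4

First differences y_{t+1} − y_t: 175, 395, -377, 231, 175, 395, -377, 231, 175, 395, …
The difference pattern repeats every 4 terms and not for any smaller step, so p = 4.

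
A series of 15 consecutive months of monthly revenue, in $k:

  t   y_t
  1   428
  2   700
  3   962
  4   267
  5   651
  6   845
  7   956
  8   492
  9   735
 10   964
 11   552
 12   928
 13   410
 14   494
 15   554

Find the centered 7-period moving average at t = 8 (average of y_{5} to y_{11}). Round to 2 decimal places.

Sum of periods 5–11: 651 + 845 + 956 + 492 + 735 + 964 + 552 = 5195
Divide by 7: 5195 / 7 = 742.14

742.14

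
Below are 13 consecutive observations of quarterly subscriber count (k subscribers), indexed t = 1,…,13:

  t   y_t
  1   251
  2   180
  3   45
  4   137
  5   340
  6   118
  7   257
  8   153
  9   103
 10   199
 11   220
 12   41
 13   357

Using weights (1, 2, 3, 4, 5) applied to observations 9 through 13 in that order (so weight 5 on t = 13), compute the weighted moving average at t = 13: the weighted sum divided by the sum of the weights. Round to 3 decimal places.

Weighted sum: 1·103 + 2·199 + 3·220 + 4·41 + 5·357 = 103 + 398 + 660 + 164 + 1785 = 3110
Weight total: 1 + 2 + 3 + 4 + 5 = 15
WMA = 3110 / 15 = 207.333

207.333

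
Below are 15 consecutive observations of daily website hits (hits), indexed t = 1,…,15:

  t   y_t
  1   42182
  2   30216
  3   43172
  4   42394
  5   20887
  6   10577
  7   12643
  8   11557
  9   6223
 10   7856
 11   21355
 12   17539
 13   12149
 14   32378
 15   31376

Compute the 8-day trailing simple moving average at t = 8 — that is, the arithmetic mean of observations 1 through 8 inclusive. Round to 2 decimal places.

Sum of periods 1–8: 42182 + 30216 + 43172 + 42394 + 20887 + 10577 + 12643 + 11557 = 213628
Divide by 8: 213628 / 8 = 26703.50

26703.50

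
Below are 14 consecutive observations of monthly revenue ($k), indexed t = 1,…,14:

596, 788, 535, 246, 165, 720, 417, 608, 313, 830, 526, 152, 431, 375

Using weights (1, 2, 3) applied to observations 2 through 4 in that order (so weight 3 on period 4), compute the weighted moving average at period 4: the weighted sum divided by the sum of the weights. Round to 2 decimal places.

432.67

Weighted sum: 1·788 + 2·535 + 3·246 = 788 + 1070 + 738 = 2596
Weight total: 1 + 2 + 3 = 6
WMA = 2596 / 6 = 432.67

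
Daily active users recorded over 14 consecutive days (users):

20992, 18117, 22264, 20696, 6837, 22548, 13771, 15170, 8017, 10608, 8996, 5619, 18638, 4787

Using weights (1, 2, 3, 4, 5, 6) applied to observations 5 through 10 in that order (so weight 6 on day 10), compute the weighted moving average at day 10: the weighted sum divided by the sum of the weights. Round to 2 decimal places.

12269.48

Weighted sum: 1·6837 + 2·22548 + 3·13771 + 4·15170 + 5·8017 + 6·10608 = 6837 + 45096 + 41313 + 60680 + 40085 + 63648 = 257659
Weight total: 1 + 2 + 3 + 4 + 5 + 6 = 21
WMA = 257659 / 21 = 12269.48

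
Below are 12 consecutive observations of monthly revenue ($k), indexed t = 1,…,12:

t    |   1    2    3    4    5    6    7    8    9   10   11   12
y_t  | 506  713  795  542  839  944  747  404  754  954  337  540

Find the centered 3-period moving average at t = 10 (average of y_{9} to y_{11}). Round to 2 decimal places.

681.67

Sum of periods 9–11: 754 + 954 + 337 = 2045
Divide by 3: 2045 / 3 = 681.67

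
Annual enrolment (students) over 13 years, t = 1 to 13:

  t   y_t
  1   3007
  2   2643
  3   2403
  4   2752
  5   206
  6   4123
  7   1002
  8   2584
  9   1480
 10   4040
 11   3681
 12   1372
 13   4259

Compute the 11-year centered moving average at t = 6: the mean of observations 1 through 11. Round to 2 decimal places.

Sum of periods 1–11: 3007 + 2643 + 2403 + 2752 + 206 + 4123 + 1002 + 2584 + 1480 + 4040 + 3681 = 27921
Divide by 11: 27921 / 11 = 2538.27

2538.27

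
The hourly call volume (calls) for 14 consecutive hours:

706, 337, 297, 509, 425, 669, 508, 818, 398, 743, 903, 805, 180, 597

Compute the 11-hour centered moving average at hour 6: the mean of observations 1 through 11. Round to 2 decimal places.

Sum of periods 1–11: 706 + 337 + 297 + 509 + 425 + 669 + 508 + 818 + 398 + 743 + 903 = 6313
Divide by 11: 6313 / 11 = 573.91

573.91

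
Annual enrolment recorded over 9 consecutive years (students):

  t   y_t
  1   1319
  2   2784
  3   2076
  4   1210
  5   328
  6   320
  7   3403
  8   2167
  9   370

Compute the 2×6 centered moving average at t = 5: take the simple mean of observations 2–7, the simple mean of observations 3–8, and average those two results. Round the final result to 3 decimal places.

1635.417

Sum over 2–7: 2784 + 2076 + 1210 + 328 + 320 + 3403 = 10121
Sum over 3–8: 2076 + 1210 + 328 + 320 + 3403 + 2167 = 9504
CMA at t=5 = (10121 + 9504) / (2·6) = 19625 / 12 = 1635.417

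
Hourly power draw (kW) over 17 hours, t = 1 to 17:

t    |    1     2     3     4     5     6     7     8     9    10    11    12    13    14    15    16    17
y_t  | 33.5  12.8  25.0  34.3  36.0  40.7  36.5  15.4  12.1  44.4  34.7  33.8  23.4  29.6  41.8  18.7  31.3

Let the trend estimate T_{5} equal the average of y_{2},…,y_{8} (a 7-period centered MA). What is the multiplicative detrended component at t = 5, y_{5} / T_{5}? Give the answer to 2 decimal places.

Trend T_5 = (12.8 + 25.0 + 34.3 + 36.0 + 40.7 + 36.5 + 15.4) / 7 = 200.7/7 = 28.6714
Ratio to trend: 36.0 / 28.6714 = 1.26

1.26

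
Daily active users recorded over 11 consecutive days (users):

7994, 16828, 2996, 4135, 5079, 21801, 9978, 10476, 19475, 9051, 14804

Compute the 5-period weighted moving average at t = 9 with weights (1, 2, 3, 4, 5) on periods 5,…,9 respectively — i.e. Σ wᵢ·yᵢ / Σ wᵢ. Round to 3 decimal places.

14526.267

Weighted sum: 1·5079 + 2·21801 + 3·9978 + 4·10476 + 5·19475 = 5079 + 43602 + 29934 + 41904 + 97375 = 217894
Weight total: 1 + 2 + 3 + 4 + 5 = 15
WMA = 217894 / 15 = 14526.267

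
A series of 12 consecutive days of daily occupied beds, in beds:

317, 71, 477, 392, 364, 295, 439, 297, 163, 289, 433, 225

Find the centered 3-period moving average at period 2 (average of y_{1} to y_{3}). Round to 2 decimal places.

Sum of periods 1–3: 317 + 71 + 477 = 865
Divide by 3: 865 / 3 = 288.33

288.33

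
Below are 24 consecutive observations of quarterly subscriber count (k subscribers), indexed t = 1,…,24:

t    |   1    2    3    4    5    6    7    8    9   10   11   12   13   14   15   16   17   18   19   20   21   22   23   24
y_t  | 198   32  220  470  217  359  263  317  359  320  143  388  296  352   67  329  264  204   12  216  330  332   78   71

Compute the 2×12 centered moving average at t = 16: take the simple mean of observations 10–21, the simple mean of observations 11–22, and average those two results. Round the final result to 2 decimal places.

243.92

Sum over 10–21: 320 + 143 + 388 + 296 + 352 + 67 + 329 + 264 + 204 + 12 + 216 + 330 = 2921
Sum over 11–22: 143 + 388 + 296 + 352 + 67 + 329 + 264 + 204 + 12 + 216 + 330 + 332 = 2933
CMA at t=16 = (2921 + 2933) / (2·12) = 5854 / 24 = 243.92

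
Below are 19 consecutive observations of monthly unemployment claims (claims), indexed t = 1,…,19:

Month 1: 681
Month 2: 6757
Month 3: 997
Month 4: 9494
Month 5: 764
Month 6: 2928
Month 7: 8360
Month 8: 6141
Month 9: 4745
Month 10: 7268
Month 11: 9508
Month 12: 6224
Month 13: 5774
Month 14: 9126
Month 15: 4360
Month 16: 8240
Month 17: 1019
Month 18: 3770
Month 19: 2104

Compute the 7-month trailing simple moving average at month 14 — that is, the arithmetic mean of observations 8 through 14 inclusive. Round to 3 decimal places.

Sum of periods 8–14: 6141 + 4745 + 7268 + 9508 + 6224 + 5774 + 9126 = 48786
Divide by 7: 48786 / 7 = 6969.429

6969.429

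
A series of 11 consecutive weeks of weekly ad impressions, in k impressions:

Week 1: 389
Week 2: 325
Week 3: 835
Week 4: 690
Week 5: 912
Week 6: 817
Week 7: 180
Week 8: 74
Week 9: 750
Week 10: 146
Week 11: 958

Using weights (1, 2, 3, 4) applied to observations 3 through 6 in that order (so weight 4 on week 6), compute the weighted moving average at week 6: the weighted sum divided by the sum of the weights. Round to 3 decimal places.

Weighted sum: 1·835 + 2·690 + 3·912 + 4·817 = 835 + 1380 + 2736 + 3268 = 8219
Weight total: 1 + 2 + 3 + 4 = 10
WMA = 8219 / 10 = 821.900

821.900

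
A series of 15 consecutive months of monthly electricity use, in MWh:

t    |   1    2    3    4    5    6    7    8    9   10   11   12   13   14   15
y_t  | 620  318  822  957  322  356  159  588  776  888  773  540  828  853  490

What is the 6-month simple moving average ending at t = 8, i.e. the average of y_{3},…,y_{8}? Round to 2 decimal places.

534.00

Sum of periods 3–8: 822 + 957 + 322 + 356 + 159 + 588 = 3204
Divide by 6: 3204 / 6 = 534.00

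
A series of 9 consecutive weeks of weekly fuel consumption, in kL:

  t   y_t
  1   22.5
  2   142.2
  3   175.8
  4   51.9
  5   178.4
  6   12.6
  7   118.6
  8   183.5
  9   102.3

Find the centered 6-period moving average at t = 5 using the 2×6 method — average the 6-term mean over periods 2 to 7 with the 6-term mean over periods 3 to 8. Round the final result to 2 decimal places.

116.69

Sum over 2–7: 142.2 + 175.8 + 51.9 + 178.4 + 12.6 + 118.6 = 679.5
Sum over 3–8: 175.8 + 51.9 + 178.4 + 12.6 + 118.6 + 183.5 = 720.8
CMA at t=5 = (679.5 + 720.8) / (2·6) = 1400.3 / 12 = 116.69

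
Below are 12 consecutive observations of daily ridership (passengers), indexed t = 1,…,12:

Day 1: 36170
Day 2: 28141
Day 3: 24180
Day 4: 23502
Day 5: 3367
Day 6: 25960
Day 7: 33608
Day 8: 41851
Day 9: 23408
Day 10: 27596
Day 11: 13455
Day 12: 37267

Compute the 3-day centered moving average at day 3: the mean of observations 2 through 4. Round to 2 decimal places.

Sum of periods 2–4: 28141 + 24180 + 23502 = 75823
Divide by 3: 75823 / 3 = 25274.33

25274.33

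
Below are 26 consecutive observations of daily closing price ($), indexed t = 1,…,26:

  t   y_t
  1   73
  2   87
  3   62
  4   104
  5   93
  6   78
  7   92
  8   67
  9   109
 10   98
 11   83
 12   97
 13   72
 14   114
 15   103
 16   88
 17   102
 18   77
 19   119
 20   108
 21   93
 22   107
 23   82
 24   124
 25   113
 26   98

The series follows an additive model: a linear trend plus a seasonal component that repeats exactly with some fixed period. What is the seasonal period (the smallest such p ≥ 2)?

5

First differences y_{t+1} − y_t: 14, -25, 42, -11, -15, 14, -25, 42, -11, -15, 14, -25, …
The difference pattern repeats every 5 terms and not for any smaller step, so p = 5.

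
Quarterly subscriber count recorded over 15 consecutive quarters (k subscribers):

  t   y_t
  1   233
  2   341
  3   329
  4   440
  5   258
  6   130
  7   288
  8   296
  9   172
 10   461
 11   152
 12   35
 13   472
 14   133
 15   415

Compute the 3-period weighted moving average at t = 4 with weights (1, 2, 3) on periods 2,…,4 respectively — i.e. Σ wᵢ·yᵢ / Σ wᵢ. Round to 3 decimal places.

Weighted sum: 1·341 + 2·329 + 3·440 = 341 + 658 + 1320 = 2319
Weight total: 1 + 2 + 3 = 6
WMA = 2319 / 6 = 386.500

386.500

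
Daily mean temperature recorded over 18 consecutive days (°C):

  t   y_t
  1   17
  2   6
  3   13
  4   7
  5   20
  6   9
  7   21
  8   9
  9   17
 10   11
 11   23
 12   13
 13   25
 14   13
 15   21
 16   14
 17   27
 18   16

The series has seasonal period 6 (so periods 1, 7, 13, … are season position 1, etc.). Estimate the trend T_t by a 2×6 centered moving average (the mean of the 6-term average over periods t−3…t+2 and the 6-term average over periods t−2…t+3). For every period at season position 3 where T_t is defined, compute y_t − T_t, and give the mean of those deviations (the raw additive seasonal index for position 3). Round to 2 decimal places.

1.79

Season position 3 occurs at t = 9, 15 (where T_t is defined).
t=9: T_9 = 15.3333; y_9 − T_9 = 17 − 15.3333 = 1.6667
t=15: T_15 = 19.0833; y_15 − T_15 = 21 − 19.0833 = 1.9167
Mean deviation: (1.6667 + 1.9167) / 2 = 1.79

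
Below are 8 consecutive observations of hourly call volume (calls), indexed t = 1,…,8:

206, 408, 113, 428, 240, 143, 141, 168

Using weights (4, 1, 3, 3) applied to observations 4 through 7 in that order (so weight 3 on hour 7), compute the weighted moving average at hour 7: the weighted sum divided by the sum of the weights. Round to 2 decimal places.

254.91

Weighted sum: 4·428 + 1·240 + 3·143 + 3·141 = 1712 + 240 + 429 + 423 = 2804
Weight total: 4 + 1 + 3 + 3 = 11
WMA = 2804 / 11 = 254.91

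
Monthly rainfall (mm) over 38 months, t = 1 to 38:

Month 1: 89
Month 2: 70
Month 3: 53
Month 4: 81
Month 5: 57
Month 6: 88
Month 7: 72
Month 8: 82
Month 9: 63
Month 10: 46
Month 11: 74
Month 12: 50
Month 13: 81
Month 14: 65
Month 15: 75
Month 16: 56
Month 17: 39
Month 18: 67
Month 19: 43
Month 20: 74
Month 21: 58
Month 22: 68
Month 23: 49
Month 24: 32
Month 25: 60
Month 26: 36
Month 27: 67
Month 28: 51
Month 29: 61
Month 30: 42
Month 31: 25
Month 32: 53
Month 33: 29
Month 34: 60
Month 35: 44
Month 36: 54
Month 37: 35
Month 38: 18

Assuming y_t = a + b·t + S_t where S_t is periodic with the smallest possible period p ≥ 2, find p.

First differences y_{t+1} − y_t: -19, -17, 28, -24, 31, -16, 10, -19, -17, 28, -24, 31, -16, 10, -19, -17, …
The difference pattern repeats every 7 terms and not for any smaller step, so p = 7.

7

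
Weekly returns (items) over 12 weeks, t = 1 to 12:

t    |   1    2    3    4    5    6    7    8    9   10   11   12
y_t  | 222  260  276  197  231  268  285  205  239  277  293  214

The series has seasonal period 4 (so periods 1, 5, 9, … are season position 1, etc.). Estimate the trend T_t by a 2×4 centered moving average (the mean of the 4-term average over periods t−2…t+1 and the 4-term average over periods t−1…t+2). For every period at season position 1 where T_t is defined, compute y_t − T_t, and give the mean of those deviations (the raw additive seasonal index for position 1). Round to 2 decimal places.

-13.31

Season position 1 occurs at t = 5, 9 (where T_t is defined).
t=5: T_5 = 244.1250; y_5 − T_5 = 231 − 244.1250 = -13.1250
t=9: T_9 = 252.5000; y_9 − T_9 = 239 − 252.5000 = -13.5000
Mean deviation: (-13.1250 + -13.5000) / 2 = -13.31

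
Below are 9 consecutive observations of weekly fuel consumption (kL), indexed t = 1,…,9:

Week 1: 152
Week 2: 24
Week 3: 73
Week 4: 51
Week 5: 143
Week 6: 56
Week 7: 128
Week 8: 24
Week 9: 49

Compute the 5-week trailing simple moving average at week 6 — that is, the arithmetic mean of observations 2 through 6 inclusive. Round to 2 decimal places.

Sum of periods 2–6: 24 + 73 + 51 + 143 + 56 = 347
Divide by 5: 347 / 5 = 69.40

69.40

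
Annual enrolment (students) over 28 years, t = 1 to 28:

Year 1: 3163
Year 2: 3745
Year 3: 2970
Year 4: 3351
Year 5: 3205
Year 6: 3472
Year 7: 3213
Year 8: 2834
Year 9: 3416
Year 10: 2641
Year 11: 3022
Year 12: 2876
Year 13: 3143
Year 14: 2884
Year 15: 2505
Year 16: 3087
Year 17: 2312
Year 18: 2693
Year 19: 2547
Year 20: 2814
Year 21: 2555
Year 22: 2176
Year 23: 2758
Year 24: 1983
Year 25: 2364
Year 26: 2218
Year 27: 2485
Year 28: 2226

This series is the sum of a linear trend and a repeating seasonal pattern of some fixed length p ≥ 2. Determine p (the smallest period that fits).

7

First differences y_{t+1} − y_t: 582, -775, 381, -146, 267, -259, -379, 582, -775, 381, -146, 267, -259, -379, 582, -775, …
The difference pattern repeats every 7 terms and not for any smaller step, so p = 7.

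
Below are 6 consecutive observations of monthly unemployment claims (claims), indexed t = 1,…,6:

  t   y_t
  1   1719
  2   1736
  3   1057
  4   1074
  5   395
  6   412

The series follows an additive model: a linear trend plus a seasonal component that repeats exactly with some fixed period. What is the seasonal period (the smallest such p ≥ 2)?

2

First differences y_{t+1} − y_t: 17, -679, 17, -679, 17, …
The difference pattern repeats every 2 terms and not for any smaller step, so p = 2.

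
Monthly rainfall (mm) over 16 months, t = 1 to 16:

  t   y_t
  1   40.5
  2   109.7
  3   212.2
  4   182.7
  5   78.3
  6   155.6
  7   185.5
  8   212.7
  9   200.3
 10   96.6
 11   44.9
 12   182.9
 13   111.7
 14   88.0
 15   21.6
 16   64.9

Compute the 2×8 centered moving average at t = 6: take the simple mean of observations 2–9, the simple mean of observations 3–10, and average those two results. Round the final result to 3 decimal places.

166.306

Sum over 2–9: 109.7 + 212.2 + 182.7 + 78.3 + 155.6 + 185.5 + 212.7 + 200.3 = 1337.0
Sum over 3–10: 212.2 + 182.7 + 78.3 + 155.6 + 185.5 + 212.7 + 200.3 + 96.6 = 1323.9
CMA at t=6 = (1337.0 + 1323.9) / (2·8) = 2660.9 / 16 = 166.306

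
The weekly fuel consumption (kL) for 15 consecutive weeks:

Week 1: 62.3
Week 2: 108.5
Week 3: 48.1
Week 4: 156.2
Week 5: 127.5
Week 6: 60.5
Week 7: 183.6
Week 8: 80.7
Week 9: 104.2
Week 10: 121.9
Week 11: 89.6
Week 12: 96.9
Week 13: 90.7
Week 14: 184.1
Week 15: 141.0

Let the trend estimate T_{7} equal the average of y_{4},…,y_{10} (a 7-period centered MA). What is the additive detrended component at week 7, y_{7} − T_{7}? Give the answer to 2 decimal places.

64.37

Trend T_7 = (156.2 + 127.5 + 60.5 + 183.6 + 80.7 + 104.2 + 121.9) / 7 = 834.6/7 = 119.2286
Detrended value: 183.6 − 119.2286 = 64.37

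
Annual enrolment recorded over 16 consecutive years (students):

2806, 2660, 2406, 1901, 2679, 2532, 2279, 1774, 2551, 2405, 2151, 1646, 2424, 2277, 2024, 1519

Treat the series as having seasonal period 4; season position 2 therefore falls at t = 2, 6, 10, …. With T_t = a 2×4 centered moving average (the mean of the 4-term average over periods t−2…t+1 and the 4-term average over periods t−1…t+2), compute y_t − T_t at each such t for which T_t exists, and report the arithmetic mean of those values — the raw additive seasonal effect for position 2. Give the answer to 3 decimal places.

Season position 2 occurs at t = 6, 10, 14 (where T_t is defined).
t=6: T_6 = 2331.87500; y_6 − T_6 = 2532 − 2331.87500 = 200.12500
t=10: T_10 = 2204.25000; y_10 − T_10 = 2405 − 2204.25000 = 200.75000
t=14: T_14 = 2076.87500; y_14 − T_14 = 2277 − 2076.87500 = 200.12500
Mean deviation: (200.12500 + 200.75000 + 200.12500) / 3 = 200.333

200.333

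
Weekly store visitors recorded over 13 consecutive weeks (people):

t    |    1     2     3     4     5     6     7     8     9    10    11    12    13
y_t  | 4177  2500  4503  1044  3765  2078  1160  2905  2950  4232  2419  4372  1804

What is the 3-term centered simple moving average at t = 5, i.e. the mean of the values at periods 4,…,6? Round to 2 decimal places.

Sum of periods 4–6: 1044 + 3765 + 2078 = 6887
Divide by 3: 6887 / 3 = 2295.67

2295.67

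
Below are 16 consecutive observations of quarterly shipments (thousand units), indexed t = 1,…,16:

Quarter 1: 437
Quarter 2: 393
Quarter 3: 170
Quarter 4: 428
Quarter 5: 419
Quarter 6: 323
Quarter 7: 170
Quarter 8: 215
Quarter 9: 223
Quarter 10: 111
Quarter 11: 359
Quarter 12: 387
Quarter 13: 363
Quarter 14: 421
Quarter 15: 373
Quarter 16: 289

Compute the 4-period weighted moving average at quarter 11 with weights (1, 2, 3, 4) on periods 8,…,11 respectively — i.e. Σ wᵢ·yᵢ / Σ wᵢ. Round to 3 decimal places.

Weighted sum: 1·215 + 2·223 + 3·111 + 4·359 = 215 + 446 + 333 + 1436 = 2430
Weight total: 1 + 2 + 3 + 4 = 10
WMA = 2430 / 10 = 243.000

243.000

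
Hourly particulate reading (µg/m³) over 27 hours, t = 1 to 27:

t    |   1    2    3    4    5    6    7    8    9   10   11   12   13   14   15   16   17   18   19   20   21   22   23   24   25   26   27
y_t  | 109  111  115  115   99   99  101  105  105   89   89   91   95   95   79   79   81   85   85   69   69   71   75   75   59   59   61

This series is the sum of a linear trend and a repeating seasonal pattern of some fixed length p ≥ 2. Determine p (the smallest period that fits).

First differences y_{t+1} − y_t: 2, 4, 0, -16, 0, 2, 4, 0, -16, 0, 2, 4, …
The difference pattern repeats every 5 terms and not for any smaller step, so p = 5.

5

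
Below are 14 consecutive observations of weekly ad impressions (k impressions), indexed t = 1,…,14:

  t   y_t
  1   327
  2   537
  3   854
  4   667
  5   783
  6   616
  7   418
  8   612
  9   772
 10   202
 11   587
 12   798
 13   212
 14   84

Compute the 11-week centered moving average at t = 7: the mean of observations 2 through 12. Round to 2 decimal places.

622.36

Sum of periods 2–12: 537 + 854 + 667 + 783 + 616 + 418 + 612 + 772 + 202 + 587 + 798 = 6846
Divide by 11: 6846 / 11 = 622.36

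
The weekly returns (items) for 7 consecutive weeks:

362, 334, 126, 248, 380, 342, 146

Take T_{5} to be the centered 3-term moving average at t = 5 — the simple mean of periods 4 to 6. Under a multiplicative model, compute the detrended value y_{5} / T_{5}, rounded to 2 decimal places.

1.18

Trend T_5 = (248 + 380 + 342) / 3 = 970/3 = 323.3333
Ratio to trend: 380 / 323.3333 = 1.18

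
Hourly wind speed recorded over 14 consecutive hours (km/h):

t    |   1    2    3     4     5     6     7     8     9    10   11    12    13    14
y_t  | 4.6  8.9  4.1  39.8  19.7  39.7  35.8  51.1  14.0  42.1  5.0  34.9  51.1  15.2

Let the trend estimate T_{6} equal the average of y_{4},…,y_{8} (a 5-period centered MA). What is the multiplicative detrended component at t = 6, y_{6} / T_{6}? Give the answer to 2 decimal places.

Trend T_6 = (39.8 + 19.7 + 39.7 + 35.8 + 51.1) / 5 = 186.1/5 = 37.2200
Ratio to trend: 39.7 / 37.2200 = 1.07

1.07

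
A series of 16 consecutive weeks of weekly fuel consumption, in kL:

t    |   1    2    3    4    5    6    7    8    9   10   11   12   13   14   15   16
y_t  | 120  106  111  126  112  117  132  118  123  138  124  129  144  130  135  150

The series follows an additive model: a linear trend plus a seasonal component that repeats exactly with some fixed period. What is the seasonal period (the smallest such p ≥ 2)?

3

First differences y_{t+1} − y_t: -14, 5, 15, -14, 5, 15, -14, 5, …
The difference pattern repeats every 3 terms and not for any smaller step, so p = 3.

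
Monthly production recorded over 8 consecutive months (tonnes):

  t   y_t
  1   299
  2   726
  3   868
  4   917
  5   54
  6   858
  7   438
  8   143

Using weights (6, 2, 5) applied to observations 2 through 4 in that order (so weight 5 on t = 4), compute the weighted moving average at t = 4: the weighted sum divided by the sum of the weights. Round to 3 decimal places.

Weighted sum: 6·726 + 2·868 + 5·917 = 4356 + 1736 + 4585 = 10677
Weight total: 6 + 2 + 5 = 13
WMA = 10677 / 13 = 821.308

821.308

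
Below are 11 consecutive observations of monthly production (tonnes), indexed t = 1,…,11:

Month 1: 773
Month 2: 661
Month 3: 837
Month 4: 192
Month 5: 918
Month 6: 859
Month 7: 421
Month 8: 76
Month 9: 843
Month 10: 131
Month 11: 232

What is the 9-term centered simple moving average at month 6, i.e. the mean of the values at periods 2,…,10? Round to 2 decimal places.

Sum of periods 2–10: 661 + 837 + 192 + 918 + 859 + 421 + 76 + 843 + 131 = 4938
Divide by 9: 4938 / 9 = 548.67

548.67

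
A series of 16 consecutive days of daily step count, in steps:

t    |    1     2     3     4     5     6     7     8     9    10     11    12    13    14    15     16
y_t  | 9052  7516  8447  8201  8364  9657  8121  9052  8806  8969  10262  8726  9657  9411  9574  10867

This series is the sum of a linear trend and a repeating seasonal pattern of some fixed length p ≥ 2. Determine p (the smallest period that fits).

5

First differences y_{t+1} − y_t: -1536, 931, -246, 163, 1293, -1536, 931, -246, 163, 1293, -1536, 931, …
The difference pattern repeats every 5 terms and not for any smaller step, so p = 5.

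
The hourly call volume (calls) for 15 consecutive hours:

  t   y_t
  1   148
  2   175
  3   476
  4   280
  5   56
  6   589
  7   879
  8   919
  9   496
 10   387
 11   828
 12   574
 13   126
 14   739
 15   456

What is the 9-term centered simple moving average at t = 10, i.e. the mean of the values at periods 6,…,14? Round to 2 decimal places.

615.22

Sum of periods 6–14: 589 + 879 + 919 + 496 + 387 + 828 + 574 + 126 + 739 = 5537
Divide by 9: 5537 / 9 = 615.22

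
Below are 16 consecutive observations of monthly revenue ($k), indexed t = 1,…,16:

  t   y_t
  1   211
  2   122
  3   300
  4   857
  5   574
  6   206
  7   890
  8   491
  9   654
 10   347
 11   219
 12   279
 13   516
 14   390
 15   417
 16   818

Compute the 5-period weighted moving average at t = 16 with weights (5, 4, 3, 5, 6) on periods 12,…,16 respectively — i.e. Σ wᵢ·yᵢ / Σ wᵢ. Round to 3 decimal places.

Weighted sum: 5·279 + 4·516 + 3·390 + 5·417 + 6·818 = 1395 + 2064 + 1170 + 2085 + 4908 = 11622
Weight total: 5 + 4 + 3 + 5 + 6 = 23
WMA = 11622 / 23 = 505.304

505.304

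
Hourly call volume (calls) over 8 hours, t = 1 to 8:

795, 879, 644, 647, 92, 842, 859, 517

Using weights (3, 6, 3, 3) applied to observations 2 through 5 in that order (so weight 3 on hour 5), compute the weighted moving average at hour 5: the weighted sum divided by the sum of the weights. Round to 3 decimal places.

581.200

Weighted sum: 3·879 + 6·644 + 3·647 + 3·92 = 2637 + 3864 + 1941 + 276 = 8718
Weight total: 3 + 6 + 3 + 3 = 15
WMA = 8718 / 15 = 581.200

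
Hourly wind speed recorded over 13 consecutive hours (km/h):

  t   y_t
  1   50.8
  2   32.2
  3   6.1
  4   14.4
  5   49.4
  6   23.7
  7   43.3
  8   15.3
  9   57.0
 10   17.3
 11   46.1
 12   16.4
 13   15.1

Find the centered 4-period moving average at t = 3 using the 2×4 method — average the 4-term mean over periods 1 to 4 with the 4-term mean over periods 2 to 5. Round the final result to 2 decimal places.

25.70

Sum over 1–4: 50.8 + 32.2 + 6.1 + 14.4 = 103.5
Sum over 2–5: 32.2 + 6.1 + 14.4 + 49.4 = 102.1
CMA at t=3 = (103.5 + 102.1) / (2·4) = 205.6 / 8 = 25.70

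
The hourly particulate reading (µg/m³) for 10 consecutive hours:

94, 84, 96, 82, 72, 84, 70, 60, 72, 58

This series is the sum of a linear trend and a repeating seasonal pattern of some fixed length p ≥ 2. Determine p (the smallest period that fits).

First differences y_{t+1} − y_t: -10, 12, -14, -10, 12, -14, -10, 12, …
The difference pattern repeats every 3 terms and not for any smaller step, so p = 3.

3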